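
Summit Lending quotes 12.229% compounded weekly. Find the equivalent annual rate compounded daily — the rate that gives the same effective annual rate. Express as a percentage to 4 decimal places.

EAR = (1 + 0.12229/52)^52 − 1 = 0.129920.
Solve (1 + r/365)^365 = 1.129920: r/365 = 1.129920^(1/365) − 1 = 0.000335, so r = 0.122167 = 12.2167%.

12.2167%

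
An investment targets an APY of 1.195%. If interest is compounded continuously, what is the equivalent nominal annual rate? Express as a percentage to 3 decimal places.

Continuous: nominal r satisfies e^r − 1 = 0.01195.
r = ln(1 + 0.01195) = ln(1.01195) = 0.011879 = 1.188%.

1.188%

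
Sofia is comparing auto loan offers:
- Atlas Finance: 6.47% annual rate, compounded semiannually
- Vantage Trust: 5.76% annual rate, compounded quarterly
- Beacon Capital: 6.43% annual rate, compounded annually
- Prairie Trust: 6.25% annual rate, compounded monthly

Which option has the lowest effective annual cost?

Atlas Finance: (1 + 0.0647/2)^2 − 1 = 6.575%
Vantage Trust: (1 + 0.0576/4)^4 − 1 = 5.886%
Beacon Capital: compounded annually, EAR = 6.430%
Prairie Trust: (1 + 0.0625/12)^12 − 1 = 6.432%
The lowest effective annual rate is Vantage Trust at 5.886%.

Vantage Trust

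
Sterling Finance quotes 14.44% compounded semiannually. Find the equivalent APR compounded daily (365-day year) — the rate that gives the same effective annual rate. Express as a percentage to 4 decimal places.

EAR = (1 + 0.1444/2)^2 − 1 = 0.149613.
Solve (1 + r/365)^365 = 1.149613: r/365 = 1.149613^(1/365) − 1 = 0.000382, so r = 0.139452 = 13.9452%.

13.9452%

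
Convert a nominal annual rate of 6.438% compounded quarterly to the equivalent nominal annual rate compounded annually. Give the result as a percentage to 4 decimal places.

EAR = (1 + 0.06438/4)^4 − 1 = 0.065951.
Compounded annually, the equivalent nominal rate is the EAR itself: 6.5951%.

6.5951%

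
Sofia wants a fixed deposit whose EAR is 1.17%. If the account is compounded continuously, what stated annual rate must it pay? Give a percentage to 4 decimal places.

Continuous: nominal r satisfies e^r − 1 = 0.0117.
r = ln(1 + 0.0117) = ln(1.0117) = 0.011632 = 1.1632%.

1.1632%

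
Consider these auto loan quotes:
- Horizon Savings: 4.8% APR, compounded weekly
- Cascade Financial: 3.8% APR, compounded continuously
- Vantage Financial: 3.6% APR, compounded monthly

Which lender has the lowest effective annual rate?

Vantage Financial

Horizon Savings: (1 + 0.048/52)^52 − 1 = 4.915%
Cascade Financial: e^0.038 − 1 = 3.873%
Vantage Financial: (1 + 0.036/12)^12 − 1 = 3.660%
The lowest effective annual rate is Vantage Financial at 3.660%.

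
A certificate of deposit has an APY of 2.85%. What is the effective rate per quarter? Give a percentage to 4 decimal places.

The per-quarter rate i satisfies (1 + i)^4 = 1 + 0.0285.
i = 1.0285^(1/4) − 1 = 0.0070501 = 0.7050%.

0.7050%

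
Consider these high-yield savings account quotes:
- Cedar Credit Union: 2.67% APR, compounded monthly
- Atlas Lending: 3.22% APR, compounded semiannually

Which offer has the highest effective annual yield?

Cedar Credit Union: (1 + 0.0267/12)^12 − 1 = 2.703%
Atlas Lending: (1 + 0.0322/2)^2 − 1 = 3.246%
The highest effective annual rate is Atlas Lending at 3.246%.

Atlas Lending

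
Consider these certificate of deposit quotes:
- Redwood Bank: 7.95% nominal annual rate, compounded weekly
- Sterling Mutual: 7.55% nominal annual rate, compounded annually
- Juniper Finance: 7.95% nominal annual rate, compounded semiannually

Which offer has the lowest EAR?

Redwood Bank: (1 + 0.0795/52)^52 − 1 = 8.268%
Sterling Mutual: compounded annually, EAR = 7.550%
Juniper Finance: (1 + 0.0795/2)^2 − 1 = 8.108%
The lowest effective annual rate is Sterling Mutual at 7.550%.

Sterling Mutual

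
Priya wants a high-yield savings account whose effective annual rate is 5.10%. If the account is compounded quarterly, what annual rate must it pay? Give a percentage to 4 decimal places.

(1 + r/4)^4 − 1 = 0.0510, so 1 + r/4 = 1.0510^(1/4).
r/4 = 0.012513, so r = 0.050053 = 5.0053%.

5.0053%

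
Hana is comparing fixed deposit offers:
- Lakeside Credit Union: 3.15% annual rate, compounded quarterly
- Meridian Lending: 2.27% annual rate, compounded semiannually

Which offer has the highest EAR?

Lakeside Credit Union: (1 + 0.0315/4)^4 − 1 = 3.187%
Meridian Lending: (1 + 0.0227/2)^2 − 1 = 2.283%
The highest effective annual rate is Lakeside Credit Union at 3.187%.

Lakeside Credit Union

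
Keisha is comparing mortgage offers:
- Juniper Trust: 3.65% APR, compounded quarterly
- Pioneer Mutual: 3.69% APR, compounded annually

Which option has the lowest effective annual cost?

Pioneer Mutual

Juniper Trust: (1 + 0.0365/4)^4 − 1 = 3.700%
Pioneer Mutual: compounded annually, EAR = 3.690%
The lowest effective annual rate is Pioneer Mutual at 3.690%.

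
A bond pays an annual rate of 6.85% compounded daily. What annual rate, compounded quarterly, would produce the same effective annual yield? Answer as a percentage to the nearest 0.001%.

6.908%

EAR = (1 + 0.0685/365)^365 − 1 = 0.070894.
Solve (1 + r/4)^4 = 1.070894: r/4 = 1.070894^(1/4) − 1 = 0.017271, so r = 0.069083 = 6.908%.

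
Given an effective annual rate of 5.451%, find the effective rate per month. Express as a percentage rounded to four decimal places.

The per-month rate i satisfies (1 + i)^12 = 1 + 0.05451.
i = 1.05451^(1/12) − 1 = 0.0044328 = 0.4433%.

0.4433%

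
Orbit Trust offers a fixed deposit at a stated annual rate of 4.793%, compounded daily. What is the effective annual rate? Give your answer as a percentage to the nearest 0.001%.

4.909%

EAR = (1 + 0.04793/365)^365 − 1.
= (1 + 0.000131)^365 − 1 = 1.049094 − 1 = 4.909%.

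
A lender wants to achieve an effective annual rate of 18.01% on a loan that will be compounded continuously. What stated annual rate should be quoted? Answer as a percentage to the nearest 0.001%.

Continuous: nominal r satisfies e^r − 1 = 0.1801.
r = ln(1 + 0.1801) = ln(1.1801) = 0.165599 = 16.560%.

16.560%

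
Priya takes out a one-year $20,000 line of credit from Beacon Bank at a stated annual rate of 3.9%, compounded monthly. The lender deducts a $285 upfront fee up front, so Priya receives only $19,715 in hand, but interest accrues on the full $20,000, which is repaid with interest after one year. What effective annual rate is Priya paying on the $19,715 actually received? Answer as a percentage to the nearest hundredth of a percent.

5.47%

Amount owed after one year: 20,000 × (1 + 0.039/12)^12 = 20,000 × 1.039705 = $20,794.09.
Effective rate on net proceeds: 20,794.09 / 19,715 − 1 = 0.054735 = 5.47%.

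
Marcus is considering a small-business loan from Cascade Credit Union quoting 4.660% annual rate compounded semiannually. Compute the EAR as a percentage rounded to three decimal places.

EAR = (1 + 0.04660/2)^2 − 1.
= 1.047143 − 1 = 4.714%.

4.714%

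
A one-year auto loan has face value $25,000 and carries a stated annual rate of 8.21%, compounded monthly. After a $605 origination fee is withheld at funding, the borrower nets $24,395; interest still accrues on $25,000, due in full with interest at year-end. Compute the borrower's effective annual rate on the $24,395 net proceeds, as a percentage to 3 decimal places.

Amount owed after one year: 25,000 × (1 + 0.0821/12)^12 = 25,000 × 1.085261 = $27,131.52.
Effective rate on net proceeds: 27,131.52 / 24,395 − 1 = 0.112176 = 11.218%.

11.218%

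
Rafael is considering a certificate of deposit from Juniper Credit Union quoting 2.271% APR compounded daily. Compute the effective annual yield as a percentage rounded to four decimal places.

2.2969%

EAR = (1 + 0.02271/365)^365 − 1.
= (1 + 0.000062)^365 − 1 = 1.022969 − 1 = 2.2969%.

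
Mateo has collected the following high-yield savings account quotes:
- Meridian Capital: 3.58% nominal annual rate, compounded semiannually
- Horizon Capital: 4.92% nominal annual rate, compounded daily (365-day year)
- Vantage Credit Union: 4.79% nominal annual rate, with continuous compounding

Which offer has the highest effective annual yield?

Meridian Capital: (1 + 0.0358/2)^2 − 1 = 3.612%
Horizon Capital: (1 + 0.0492/365)^365 − 1 = 5.043%
Vantage Credit Union: e^0.0479 − 1 = 4.907%
The highest effective annual rate is Horizon Capital at 5.043%.

Horizon Capital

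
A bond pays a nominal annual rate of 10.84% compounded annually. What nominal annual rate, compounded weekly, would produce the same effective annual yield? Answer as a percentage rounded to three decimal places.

10.302%

Compounded annually, EAR = nominal = 0.108400.
Solve (1 + r/52)^52 = 1.108400: r/52 = 1.108400^(1/52) − 1 = 0.001981, so r = 0.103019 = 10.302%.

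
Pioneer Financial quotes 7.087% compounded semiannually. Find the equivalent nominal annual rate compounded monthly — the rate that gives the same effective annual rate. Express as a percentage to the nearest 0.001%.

6.985%

EAR = (1 + 0.07087/2)^2 − 1 = 0.072126.
Solve (1 + r/12)^12 = 1.072126: r/12 = 1.072126^(1/12) − 1 = 0.005820, so r = 0.069846 = 6.985%.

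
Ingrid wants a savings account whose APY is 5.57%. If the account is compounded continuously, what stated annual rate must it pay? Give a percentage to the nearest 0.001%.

Continuous: nominal r satisfies e^r − 1 = 0.0557.
r = ln(1 + 0.0557) = ln(1.0557) = 0.054204 = 5.420%.

5.420%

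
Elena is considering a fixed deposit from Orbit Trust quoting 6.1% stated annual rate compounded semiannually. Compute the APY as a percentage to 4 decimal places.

EAR = (1 + 0.061/2)^2 − 1.
= 1.061930 − 1 = 6.1930%.

6.1930%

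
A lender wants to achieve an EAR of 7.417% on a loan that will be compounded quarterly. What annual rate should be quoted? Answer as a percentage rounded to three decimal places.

(1 + r/4)^4 − 1 = 0.07417, so 1 + r/4 = 1.07417^(1/4).
r/4 = 0.018048, so r = 0.072192 = 7.219%.

7.219%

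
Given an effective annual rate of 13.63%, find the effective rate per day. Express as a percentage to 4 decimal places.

0.0350%

The per-day rate i satisfies (1 + i)^365 = 1 + 0.1363.
i = 1.1363^(1/365) − 1 = 0.0003501 = 0.0350%.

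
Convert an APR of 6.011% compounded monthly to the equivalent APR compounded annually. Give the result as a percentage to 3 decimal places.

EAR = (1 + 0.06011/12)^12 − 1 = 0.061794.
Compounded annually, the equivalent nominal rate is the EAR itself: 6.179%.

6.179%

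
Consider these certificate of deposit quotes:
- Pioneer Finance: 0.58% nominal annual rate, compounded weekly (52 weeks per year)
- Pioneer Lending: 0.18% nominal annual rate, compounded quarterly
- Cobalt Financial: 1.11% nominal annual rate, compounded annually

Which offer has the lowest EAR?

Pioneer Lending

Pioneer Finance: (1 + 0.0058/52)^52 − 1 = 0.582%
Pioneer Lending: (1 + 0.0018/4)^4 − 1 = 0.180%
Cobalt Financial: compounded annually, EAR = 1.110%
The lowest effective annual rate is Pioneer Lending at 0.180%.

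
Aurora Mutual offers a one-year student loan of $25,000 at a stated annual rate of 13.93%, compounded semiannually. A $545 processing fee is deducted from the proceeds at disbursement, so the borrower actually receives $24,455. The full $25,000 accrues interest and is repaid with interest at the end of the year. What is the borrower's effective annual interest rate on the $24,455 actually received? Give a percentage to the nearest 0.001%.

16.965%

Amount owed after one year: 25,000 × (1 + 0.1393/2)^2 = 25,000 × 1.144151 = $28,603.78.
Effective rate on net proceeds: 28,603.78 / 24,455 − 1 = 0.169649 = 16.965%.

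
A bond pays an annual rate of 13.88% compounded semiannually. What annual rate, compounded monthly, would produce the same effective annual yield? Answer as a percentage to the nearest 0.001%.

EAR = (1 + 0.1388/2)^2 − 1 = 0.143616.
Solve (1 + r/12)^12 = 1.143616: r/12 = 1.143616^(1/12) − 1 = 0.011246, so r = 0.134949 = 13.495%.

13.495%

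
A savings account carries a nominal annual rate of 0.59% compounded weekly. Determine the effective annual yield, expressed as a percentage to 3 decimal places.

EAR = (1 + 0.0059/52)^52 − 1.
= 1.005917 − 1 = 0.592%.

0.592%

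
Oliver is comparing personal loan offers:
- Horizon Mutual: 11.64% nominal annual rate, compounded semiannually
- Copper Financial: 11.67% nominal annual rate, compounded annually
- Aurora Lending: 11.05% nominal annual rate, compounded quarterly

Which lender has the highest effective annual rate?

Horizon Mutual

Horizon Mutual: (1 + 0.1164/2)^2 − 1 = 11.979%
Copper Financial: compounded annually, EAR = 11.670%
Aurora Lending: (1 + 0.1105/4)^4 − 1 = 11.516%
The highest effective annual rate is Horizon Mutual at 11.979%.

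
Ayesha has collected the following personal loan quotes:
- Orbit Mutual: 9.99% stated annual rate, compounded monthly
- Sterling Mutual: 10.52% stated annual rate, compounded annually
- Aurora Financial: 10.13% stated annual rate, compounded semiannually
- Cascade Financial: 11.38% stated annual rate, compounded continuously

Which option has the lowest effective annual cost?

Orbit Mutual: (1 + 0.0999/12)^12 − 1 = 10.460%
Sterling Mutual: compounded annually, EAR = 10.520%
Aurora Financial: (1 + 0.1013/2)^2 − 1 = 10.387%
Cascade Financial: e^0.1138 − 1 = 12.053%
The lowest effective annual rate is Aurora Financial at 10.387%.

Aurora Financial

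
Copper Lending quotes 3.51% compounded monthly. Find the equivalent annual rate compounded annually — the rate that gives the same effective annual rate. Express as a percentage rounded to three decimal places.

3.567%

EAR = (1 + 0.0351/12)^12 − 1 = 0.035670.
Compounded annually, the equivalent nominal rate is the EAR itself: 3.567%.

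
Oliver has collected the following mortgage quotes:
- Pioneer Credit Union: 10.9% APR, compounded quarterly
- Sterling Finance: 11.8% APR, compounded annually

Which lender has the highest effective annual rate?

Sterling Finance

Pioneer Credit Union: (1 + 0.109/4)^4 − 1 = 11.354%
Sterling Finance: compounded annually, EAR = 11.800%
The highest effective annual rate is Sterling Finance at 11.800%.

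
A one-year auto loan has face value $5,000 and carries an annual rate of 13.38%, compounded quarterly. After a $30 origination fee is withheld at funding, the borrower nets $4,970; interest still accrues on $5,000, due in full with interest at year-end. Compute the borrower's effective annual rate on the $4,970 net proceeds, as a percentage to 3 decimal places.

Amount owed after one year: 5,000 × (1 + 0.1338/4)^4 = 5,000 × 1.140664 = $5,703.32.
Effective rate on net proceeds: 5,703.32 / 4,970 − 1 = 0.147550 = 14.755%.

14.755%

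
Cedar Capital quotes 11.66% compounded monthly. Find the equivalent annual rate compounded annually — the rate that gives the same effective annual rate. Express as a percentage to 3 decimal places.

EAR = (1 + 0.1166/12)^12 − 1 = 0.123038.
Compounded annually, the equivalent nominal rate is the EAR itself: 12.304%.

12.304%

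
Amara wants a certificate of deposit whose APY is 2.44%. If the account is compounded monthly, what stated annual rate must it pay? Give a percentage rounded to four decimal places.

(1 + r/12)^12 − 1 = 0.0244, so 1 + r/12 = 1.0244^(1/12).
r/12 = 0.002011, so r = 0.024131 = 2.4131%.

2.4131%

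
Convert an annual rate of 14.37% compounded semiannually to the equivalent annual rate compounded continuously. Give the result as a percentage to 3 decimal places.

13.877%

EAR = (1 + 0.1437/2)^2 − 1 = 0.148862.
Equivalent continuous rate: r = ln(1 + 0.148862) = 0.138772 = 13.877%.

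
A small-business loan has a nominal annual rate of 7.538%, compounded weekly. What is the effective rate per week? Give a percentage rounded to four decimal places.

With a nominal annual rate compounded weekly, the periodic rate is the nominal rate divided by 52.
i = 0.07538 / 52 = 0.0014496 = 0.1450%.

0.1450%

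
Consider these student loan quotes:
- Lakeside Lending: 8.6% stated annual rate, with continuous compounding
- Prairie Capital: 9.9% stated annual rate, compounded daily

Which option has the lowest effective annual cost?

Lakeside Lending

Lakeside Lending: e^0.086 − 1 = 8.981%
Prairie Capital: (1 + 0.099/365)^365 − 1 = 10.405%
The lowest effective annual rate is Lakeside Lending at 8.981%.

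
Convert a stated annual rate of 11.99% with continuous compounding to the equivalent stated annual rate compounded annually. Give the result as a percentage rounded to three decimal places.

EAR under continuous compounding: e^0.1199 − 1 = 0.127384.
Compounded annually, the equivalent nominal rate is the EAR itself: 12.738%.

12.738%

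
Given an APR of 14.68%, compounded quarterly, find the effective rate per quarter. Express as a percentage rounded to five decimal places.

With a nominal annual rate compounded quarterly, the periodic rate is the nominal rate divided by 4.
i = 0.1468 / 4 = 0.0367000 = 3.67000%.

3.67000%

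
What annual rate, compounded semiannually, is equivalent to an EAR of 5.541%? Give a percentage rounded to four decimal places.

(1 + r/2)^2 − 1 = 0.05541, so 1 + r/2 = 1.05541^(1/2).
r/2 = 0.027331, so r = 0.054663 = 5.4663%.

5.4663%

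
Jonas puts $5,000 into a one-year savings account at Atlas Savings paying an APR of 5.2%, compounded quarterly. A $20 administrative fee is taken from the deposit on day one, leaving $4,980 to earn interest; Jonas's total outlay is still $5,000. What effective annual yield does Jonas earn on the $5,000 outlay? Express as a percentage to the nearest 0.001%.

Value after one year: 4,980 × (1 + 0.052/4)^4 = 4,980 × 1.053023 = $5,244.05.
Effective yield on the $5,000 outlay: 5,244.05 / 5,000 − 1 = 0.048811 = 4.881%.

4.881%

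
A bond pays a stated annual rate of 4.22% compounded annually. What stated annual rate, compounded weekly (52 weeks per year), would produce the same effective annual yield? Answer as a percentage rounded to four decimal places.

Compounded annually, EAR = nominal = 0.042200.
Solve (1 + r/52)^52 = 1.042200: r/52 = 1.042200^(1/52) − 1 = 0.000795, so r = 0.041350 = 4.1350%.

4.1350%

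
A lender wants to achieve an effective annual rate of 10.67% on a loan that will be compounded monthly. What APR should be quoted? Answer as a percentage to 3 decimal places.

10.181%

(1 + r/12)^12 − 1 = 0.1067, so 1 + r/12 = 1.1067^(1/12).
r/12 = 0.008484, so r = 0.101812 = 10.181%.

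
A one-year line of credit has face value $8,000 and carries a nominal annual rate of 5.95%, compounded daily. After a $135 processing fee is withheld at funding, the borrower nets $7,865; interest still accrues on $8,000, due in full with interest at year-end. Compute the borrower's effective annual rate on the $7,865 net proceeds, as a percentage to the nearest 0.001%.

Amount owed after one year: 8,000 × (1 + 0.0595/365)^365 = 8,000 × 1.061301 = $8,490.40.
Effective rate on net proceeds: 8,490.40 / 7,865 − 1 = 0.079517 = 7.952%.

7.952%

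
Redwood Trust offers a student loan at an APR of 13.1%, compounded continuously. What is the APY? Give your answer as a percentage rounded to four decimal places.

13.9968%

With continuous compounding, EAR = e^0.131 − 1.
e^0.131 = 1.139968, so EAR = 0.139968 = 13.9968%.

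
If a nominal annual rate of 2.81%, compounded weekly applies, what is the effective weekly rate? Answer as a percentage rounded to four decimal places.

0.0540%

With a nominal annual rate compounded weekly, the periodic rate is the nominal rate divided by 52.
i = 0.0281 / 52 = 0.0005404 = 0.0540%.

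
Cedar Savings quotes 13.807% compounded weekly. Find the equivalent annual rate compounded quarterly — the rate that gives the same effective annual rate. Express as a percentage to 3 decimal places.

EAR = (1 + 0.13807/52)^52 − 1 = 0.147846.
Solve (1 + r/4)^4 = 1.147846: r/4 = 1.147846^(1/4) − 1 = 0.035073, so r = 0.140291 = 14.029%.

14.029%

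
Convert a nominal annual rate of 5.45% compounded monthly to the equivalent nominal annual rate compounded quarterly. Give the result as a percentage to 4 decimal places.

5.4748%

EAR = (1 + 0.0545/12)^12 − 1 = 0.055882.
Solve (1 + r/4)^4 = 1.055882: r/4 = 1.055882^(1/4) − 1 = 0.013687, so r = 0.054748 = 5.4748%.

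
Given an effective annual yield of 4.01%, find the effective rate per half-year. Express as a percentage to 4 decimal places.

The per-half-year rate i satisfies (1 + i)^2 = 1 + 0.0401.
i = 1.0401^(1/2) − 1 = 0.0198529 = 1.9853%.

1.9853%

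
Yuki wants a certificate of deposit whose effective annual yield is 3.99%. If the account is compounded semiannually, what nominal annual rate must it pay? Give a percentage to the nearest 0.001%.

(1 + r/2)^2 − 1 = 0.0399, so 1 + r/2 = 1.0399^(1/2).
r/2 = 0.019755, so r = 0.039510 = 3.951%.

3.951%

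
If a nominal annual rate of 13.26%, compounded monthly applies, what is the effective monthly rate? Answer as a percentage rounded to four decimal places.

With a nominal annual rate compounded monthly, the periodic rate is the nominal rate divided by 12.
i = 0.1326 / 12 = 0.0110500 = 1.1050%.

1.1050%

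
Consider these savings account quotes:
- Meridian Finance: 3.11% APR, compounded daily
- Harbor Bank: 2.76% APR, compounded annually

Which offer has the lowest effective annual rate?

Meridian Finance: (1 + 0.0311/365)^365 − 1 = 3.159%
Harbor Bank: compounded annually, EAR = 2.760%
The lowest effective annual rate is Harbor Bank at 2.760%.

Harbor Bank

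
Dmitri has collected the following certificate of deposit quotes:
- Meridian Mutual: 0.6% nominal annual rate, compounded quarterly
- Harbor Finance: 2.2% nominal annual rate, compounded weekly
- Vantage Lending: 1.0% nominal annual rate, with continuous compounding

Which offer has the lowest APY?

Meridian Mutual

Meridian Mutual: (1 + 0.006/4)^4 − 1 = 0.601%
Harbor Finance: (1 + 0.022/52)^52 − 1 = 2.224%
Vantage Lending: e^0.010 − 1 = 1.005%
The lowest effective annual rate is Meridian Mutual at 0.601%.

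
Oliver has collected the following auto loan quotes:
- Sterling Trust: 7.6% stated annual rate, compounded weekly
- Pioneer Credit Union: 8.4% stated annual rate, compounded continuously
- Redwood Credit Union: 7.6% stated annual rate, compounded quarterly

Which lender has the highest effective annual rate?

Sterling Trust: (1 + 0.076/52)^52 − 1 = 7.890%
Pioneer Credit Union: e^0.084 − 1 = 8.763%
Redwood Credit Union: (1 + 0.076/4)^4 − 1 = 7.819%
The highest effective annual rate is Pioneer Credit Union at 8.763%.

Pioneer Credit Union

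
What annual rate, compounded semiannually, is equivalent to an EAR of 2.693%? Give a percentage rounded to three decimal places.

(1 + r/2)^2 − 1 = 0.02693, so 1 + r/2 = 1.02693^(1/2).
r/2 = 0.013376, so r = 0.026751 = 2.675%.

2.675%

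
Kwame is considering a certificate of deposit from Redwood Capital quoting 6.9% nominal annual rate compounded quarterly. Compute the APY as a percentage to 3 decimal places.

EAR = (1 + 0.069/4)^4 − 1.
= 1.070806 − 1 = 7.081%.

7.081%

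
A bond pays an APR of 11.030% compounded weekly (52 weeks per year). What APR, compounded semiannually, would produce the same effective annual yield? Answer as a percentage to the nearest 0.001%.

11.327%

EAR = (1 + 0.11030/52)^52 − 1 = 0.116483.
Solve (1 + r/2)^2 = 1.116483: r/2 = 1.116483^(1/2) − 1 = 0.056637, so r = 0.113275 = 11.327%.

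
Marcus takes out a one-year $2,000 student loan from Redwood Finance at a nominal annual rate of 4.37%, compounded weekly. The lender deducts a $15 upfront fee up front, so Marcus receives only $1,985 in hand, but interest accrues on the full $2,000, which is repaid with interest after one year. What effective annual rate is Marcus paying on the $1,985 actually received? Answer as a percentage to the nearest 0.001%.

5.254%

Amount owed after one year: 2,000 × (1 + 0.0437/52)^52 = 2,000 × 1.044650 = $2,089.30.
Effective rate on net proceeds: 2,089.30 / 1,985 − 1 = 0.052544 = 5.254%.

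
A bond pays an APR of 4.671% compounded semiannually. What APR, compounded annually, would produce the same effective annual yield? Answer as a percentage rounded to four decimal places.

4.7255%

EAR = (1 + 0.04671/2)^2 − 1 = 0.047255.
Compounded annually, the equivalent nominal rate is the EAR itself: 4.7255%.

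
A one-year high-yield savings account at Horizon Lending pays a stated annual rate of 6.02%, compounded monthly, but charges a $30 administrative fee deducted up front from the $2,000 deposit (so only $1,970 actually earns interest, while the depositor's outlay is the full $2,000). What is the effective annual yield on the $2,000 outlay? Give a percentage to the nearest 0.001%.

Value after one year: 1,970 × (1 + 0.0602/12)^12 = 1,970 × 1.061889 = $2,091.92.
Effective yield on the $2,000 outlay: 2,091.92 / 2,000 − 1 = 0.045961 = 4.596%.

4.596%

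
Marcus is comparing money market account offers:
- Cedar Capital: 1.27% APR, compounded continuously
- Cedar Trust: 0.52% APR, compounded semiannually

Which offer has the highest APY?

Cedar Capital

Cedar Capital: e^0.0127 − 1 = 1.278%
Cedar Trust: (1 + 0.0052/2)^2 − 1 = 0.521%
The highest effective annual rate is Cedar Capital at 1.278%.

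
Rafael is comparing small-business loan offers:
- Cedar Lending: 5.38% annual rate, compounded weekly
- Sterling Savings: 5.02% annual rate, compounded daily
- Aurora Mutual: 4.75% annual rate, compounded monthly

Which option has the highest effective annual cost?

Cedar Lending

Cedar Lending: (1 + 0.0538/52)^52 − 1 = 5.524%
Sterling Savings: (1 + 0.0502/365)^365 − 1 = 5.148%
Aurora Mutual: (1 + 0.0475/12)^12 − 1 = 4.855%
The highest effective annual rate is Cedar Lending at 5.524%.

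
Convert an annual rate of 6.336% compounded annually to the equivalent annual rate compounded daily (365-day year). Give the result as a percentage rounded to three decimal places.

6.144%

Compounded annually, EAR = nominal = 0.063360.
Solve (1 + r/365)^365 = 1.063360: r/365 = 1.063360^(1/365) − 1 = 0.000168, so r = 0.061439 = 6.144%.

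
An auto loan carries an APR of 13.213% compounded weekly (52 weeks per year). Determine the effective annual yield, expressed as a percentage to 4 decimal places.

EAR = (1 + 0.13213/52)^52 − 1.
= 1.141065 − 1 = 14.1065%.

14.1065%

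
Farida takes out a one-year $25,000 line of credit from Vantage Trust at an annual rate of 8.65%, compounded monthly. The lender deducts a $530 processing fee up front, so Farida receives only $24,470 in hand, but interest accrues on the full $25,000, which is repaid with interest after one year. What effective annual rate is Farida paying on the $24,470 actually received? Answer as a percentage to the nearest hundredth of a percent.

11.36%

Amount owed after one year: 25,000 × (1 + 0.0865/12)^12 = 25,000 × 1.090013 = $27,250.33.
Effective rate on net proceeds: 27,250.33 / 24,470 − 1 = 0.113622 = 11.36%.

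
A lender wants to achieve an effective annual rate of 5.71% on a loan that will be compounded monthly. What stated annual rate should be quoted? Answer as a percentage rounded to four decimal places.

5.5658%

(1 + r/12)^12 − 1 = 0.0571, so 1 + r/12 = 1.0571^(1/12).
r/12 = 0.004638, so r = 0.055658 = 5.5658%.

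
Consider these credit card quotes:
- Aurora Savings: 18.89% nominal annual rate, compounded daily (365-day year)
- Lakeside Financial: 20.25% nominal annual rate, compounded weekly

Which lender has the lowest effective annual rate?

Aurora Savings

Aurora Savings: (1 + 0.1889/365)^365 − 1 = 20.786%
Lakeside Financial: (1 + 0.2025/52)^52 − 1 = 22.398%
The lowest effective annual rate is Aurora Savings at 20.786%.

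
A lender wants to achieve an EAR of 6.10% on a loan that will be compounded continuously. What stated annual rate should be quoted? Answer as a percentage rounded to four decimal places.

Continuous: nominal r satisfies e^r − 1 = 0.0610.
r = ln(1 + 0.0610) = ln(1.0610) = 0.059212 = 5.9212%.

5.9212%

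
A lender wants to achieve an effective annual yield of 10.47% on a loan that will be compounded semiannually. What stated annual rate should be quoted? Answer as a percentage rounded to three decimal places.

10.209%

(1 + r/2)^2 − 1 = 0.1047, so 1 + r/2 = 1.1047^(1/2).
r/2 = 0.051047, so r = 0.102094 = 10.209%.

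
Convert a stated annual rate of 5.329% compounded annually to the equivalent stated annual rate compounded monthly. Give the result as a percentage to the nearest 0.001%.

Compounded annually, EAR = nominal = 0.053290.
Solve (1 + r/12)^12 = 1.053290: r/12 = 1.053290^(1/12) − 1 = 0.004336, so r = 0.052031 = 5.203%.

5.203%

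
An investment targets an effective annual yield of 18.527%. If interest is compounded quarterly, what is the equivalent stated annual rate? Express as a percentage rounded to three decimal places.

(1 + r/4)^4 − 1 = 0.18527, so 1 + r/4 = 1.18527^(1/4).
r/4 = 0.043408, so r = 0.173634 = 17.363%.

17.363%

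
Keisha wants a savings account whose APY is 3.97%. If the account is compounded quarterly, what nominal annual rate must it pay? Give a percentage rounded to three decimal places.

(1 + r/4)^4 − 1 = 0.0397, so 1 + r/4 = 1.0397^(1/4).
r/4 = 0.009781, so r = 0.039122 = 3.912%.

3.912%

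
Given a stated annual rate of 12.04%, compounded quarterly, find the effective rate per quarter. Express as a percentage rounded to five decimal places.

3.01000%

With a nominal annual rate compounded quarterly, the periodic rate is the nominal rate divided by 4.
i = 0.1204 / 4 = 0.0301000 = 3.01000%.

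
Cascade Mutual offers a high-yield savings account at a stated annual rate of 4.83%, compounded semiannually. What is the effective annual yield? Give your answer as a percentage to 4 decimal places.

EAR = (1 + 0.0483/2)^2 − 1.
= 1.048883 − 1 = 4.8883%.

4.8883%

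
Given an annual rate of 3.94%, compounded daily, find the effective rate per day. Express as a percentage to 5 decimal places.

With a nominal annual rate compounded daily, the periodic rate is the nominal rate divided by 365.
i = 0.0394 / 365 = 0.0001079 = 0.01079%.

0.01079%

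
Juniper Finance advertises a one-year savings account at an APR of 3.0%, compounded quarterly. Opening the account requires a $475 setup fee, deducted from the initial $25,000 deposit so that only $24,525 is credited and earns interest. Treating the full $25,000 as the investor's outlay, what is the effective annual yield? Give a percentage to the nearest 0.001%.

1.076%

Value after one year: 24,525 × (1 + 0.030/4)^4 = 24,525 × 1.030339 = $25,269.07.
Effective yield on the $25,000 outlay: 25,269.07 / 25,000 − 1 = 0.010763 = 1.076%.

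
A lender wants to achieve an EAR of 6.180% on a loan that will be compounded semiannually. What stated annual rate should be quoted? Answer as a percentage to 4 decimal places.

6.0874%

(1 + r/2)^2 − 1 = 0.06180, so 1 + r/2 = 1.06180^(1/2).
r/2 = 0.030437, so r = 0.060874 = 6.0874%.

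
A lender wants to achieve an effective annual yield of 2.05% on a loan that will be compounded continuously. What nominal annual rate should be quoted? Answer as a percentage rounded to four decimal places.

2.0293%

Continuous: nominal r satisfies e^r − 1 = 0.0205.
r = ln(1 + 0.0205) = ln(1.0205) = 0.020293 = 2.0293%.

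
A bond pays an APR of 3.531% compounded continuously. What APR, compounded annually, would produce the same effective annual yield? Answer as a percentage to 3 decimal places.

EAR under continuous compounding: e^0.03531 − 1 = 0.035941.
Compounded annually, the equivalent nominal rate is the EAR itself: 3.594%.

3.594%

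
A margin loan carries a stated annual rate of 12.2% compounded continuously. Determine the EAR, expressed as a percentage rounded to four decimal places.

With continuous compounding, EAR = e^0.122 − 1.
e^0.122 = 1.129754, so EAR = 0.129754 = 12.9754%.

12.9754%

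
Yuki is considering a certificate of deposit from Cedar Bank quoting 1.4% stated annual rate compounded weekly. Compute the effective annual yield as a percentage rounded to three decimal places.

1.410%

EAR = (1 + 0.014/52)^52 − 1.
= (1 + 0.000269)^52 − 1 = 1.014097 − 1 = 1.410%.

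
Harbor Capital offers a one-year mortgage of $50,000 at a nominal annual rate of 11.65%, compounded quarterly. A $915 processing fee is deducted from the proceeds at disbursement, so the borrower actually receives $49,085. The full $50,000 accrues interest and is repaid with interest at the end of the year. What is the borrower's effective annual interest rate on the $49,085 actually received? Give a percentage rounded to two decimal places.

Amount owed after one year: 50,000 × (1 + 0.1165/4)^4 = 50,000 × 1.121689 = $56,084.46.
Effective rate on net proceeds: 56,084.46 / 49,085 − 1 = 0.142599 = 14.26%.

14.26%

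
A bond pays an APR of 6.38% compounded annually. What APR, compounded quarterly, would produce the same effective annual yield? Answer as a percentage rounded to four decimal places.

Compounded annually, EAR = nominal = 0.063800.
Solve (1 + r/4)^4 = 1.063800: r/4 = 1.063800^(1/4) − 1 = 0.015582, so r = 0.062328 = 6.2328%.

6.2328%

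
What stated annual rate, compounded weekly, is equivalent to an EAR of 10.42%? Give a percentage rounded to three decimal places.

(1 + r/52)^52 − 1 = 0.1042, so 1 + r/52 = 1.1042^(1/52).
r/52 = 0.001908, so r = 0.099216 = 9.922%.

9.922%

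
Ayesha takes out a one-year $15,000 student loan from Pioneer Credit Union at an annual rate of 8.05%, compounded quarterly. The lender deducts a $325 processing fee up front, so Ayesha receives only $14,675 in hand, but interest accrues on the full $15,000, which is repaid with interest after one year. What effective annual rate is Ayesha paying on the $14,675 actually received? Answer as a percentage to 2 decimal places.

10.69%

Amount owed after one year: 15,000 × (1 + 0.0805/4)^4 = 15,000 × 1.082963 = $16,244.44.
Effective rate on net proceeds: 16,244.44 / 14,675 − 1 = 0.106947 = 10.69%.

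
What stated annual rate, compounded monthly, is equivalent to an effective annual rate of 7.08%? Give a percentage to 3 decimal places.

(1 + r/12)^12 − 1 = 0.0708, so 1 + r/12 = 1.0708^(1/12).
r/12 = 0.005717, so r = 0.068601 = 6.860%.

6.860%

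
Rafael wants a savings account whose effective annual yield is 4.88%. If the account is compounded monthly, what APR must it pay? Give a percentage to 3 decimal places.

4.774%

(1 + r/12)^12 − 1 = 0.0488, so 1 + r/12 = 1.0488^(1/12).
r/12 = 0.003978, so r = 0.047741 = 4.774%.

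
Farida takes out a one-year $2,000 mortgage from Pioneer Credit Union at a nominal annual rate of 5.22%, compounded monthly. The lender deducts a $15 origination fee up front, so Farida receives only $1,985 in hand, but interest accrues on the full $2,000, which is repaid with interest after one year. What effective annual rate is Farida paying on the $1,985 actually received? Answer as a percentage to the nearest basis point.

6.14%

Amount owed after one year: 2,000 × (1 + 0.0522/12)^12 = 2,000 × 1.053467 = $2,106.93.
Effective rate on net proceeds: 2,106.93 / 1,985 − 1 = 0.061428 = 6.14%.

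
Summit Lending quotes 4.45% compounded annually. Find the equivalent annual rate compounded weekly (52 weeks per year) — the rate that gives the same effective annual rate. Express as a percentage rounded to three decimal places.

4.356%

Compounded annually, EAR = nominal = 0.044500.
Solve (1 + r/52)^52 = 1.044500: r/52 = 1.044500^(1/52) − 1 = 0.000838, so r = 0.043557 = 4.356%.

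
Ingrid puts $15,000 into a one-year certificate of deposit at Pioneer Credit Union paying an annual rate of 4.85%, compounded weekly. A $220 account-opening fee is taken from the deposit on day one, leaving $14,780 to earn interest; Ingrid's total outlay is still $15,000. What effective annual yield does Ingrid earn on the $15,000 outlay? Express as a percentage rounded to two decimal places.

3.43%

Value after one year: 14,780 × (1 + 0.0485/52)^52 = 14,780 × 1.049672 = $15,514.15.
Effective yield on the $15,000 outlay: 15,514.15 / 15,000 − 1 = 0.034276 = 3.43%.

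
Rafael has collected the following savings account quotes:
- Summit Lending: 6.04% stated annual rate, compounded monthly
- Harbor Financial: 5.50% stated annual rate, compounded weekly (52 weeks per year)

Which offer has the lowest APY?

Harbor Financial

Summit Lending: (1 + 0.0604/12)^12 − 1 = 6.210%
Harbor Financial: (1 + 0.0550/52)^52 − 1 = 5.651%
The lowest effective annual rate is Harbor Financial at 5.651%.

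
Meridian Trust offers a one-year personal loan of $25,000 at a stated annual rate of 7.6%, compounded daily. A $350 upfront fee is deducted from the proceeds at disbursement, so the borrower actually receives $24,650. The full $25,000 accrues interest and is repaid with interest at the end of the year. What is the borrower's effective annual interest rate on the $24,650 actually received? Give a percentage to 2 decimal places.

9.43%

Amount owed after one year: 25,000 × (1 + 0.076/365)^365 = 25,000 × 1.078954 = $26,973.85.
Effective rate on net proceeds: 26,973.85 / 24,650 − 1 = 0.094274 = 9.43%.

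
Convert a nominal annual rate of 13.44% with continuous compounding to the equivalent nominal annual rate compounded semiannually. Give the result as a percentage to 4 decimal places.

EAR under continuous compounding: e^0.1344 − 1 = 0.143850.
Solve (1 + r/2)^2 = 1.143850: r/2 = 1.143850^(1/2) − 1 = 0.069509, so r = 0.139019 = 13.9019%.

13.9019%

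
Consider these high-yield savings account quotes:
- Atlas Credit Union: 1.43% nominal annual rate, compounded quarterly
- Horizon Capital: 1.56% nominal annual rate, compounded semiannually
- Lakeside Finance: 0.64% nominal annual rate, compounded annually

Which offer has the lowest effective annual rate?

Atlas Credit Union: (1 + 0.0143/4)^4 − 1 = 1.438%
Horizon Capital: (1 + 0.0156/2)^2 − 1 = 1.566%
Lakeside Finance: compounded annually, EAR = 0.640%
The lowest effective annual rate is Lakeside Finance at 0.640%.

Lakeside Finance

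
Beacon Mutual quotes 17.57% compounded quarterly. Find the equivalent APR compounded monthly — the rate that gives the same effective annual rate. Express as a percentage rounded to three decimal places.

EAR = (1 + 0.1757/4)^4 − 1 = 0.187619.
Solve (1 + r/12)^12 = 1.187619: r/12 = 1.187619^(1/12) − 1 = 0.014432, so r = 0.173188 = 17.319%.

17.319%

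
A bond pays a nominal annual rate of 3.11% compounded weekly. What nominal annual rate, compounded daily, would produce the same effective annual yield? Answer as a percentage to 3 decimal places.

EAR = (1 + 0.0311/52)^52 − 1 = 0.031579.
Solve (1 + r/365)^365 = 1.031579: r/365 = 1.031579^(1/365) − 1 = 0.000085, so r = 0.031092 = 3.109%.

3.109%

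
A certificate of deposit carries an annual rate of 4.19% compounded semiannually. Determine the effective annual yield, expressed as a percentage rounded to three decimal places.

4.234%

EAR = (1 + 0.0419/2)^2 − 1.
= 1.042339 − 1 = 4.234%.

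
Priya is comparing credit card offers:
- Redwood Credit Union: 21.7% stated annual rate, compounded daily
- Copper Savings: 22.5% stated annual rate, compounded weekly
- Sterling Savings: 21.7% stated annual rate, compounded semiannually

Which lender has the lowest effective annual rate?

Redwood Credit Union: (1 + 0.217/365)^365 − 1 = 24.226%
Copper Savings: (1 + 0.225/52)^52 − 1 = 25.172%
Sterling Savings: (1 + 0.217/2)^2 − 1 = 22.877%
The lowest effective annual rate is Sterling Savings at 22.877%.

Sterling Savings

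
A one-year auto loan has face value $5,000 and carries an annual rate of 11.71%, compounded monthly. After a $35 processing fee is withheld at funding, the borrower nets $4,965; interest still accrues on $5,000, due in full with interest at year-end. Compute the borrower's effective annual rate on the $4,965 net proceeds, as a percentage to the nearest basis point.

Amount owed after one year: 5,000 × (1 + 0.1171/12)^12 = 5,000 × 1.123594 = $5,617.97.
Effective rate on net proceeds: 5,617.97 / 4,965 − 1 = 0.131514 = 13.15%.

13.15%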